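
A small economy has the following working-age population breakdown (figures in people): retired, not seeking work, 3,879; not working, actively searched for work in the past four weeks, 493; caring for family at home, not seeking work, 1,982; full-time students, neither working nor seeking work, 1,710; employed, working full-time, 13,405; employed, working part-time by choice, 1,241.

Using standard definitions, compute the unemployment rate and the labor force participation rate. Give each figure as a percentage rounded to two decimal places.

Employed = 13,405 + 1,241 = 14,646.
Unemployed = 493.
Labor force = 14,646 + 493 = 15,139.
Not in labor force = 3,879 + 1,982 + 1,710 = 7,571 (those not working and not actively searching are outside the labor force).
Civilian working-age population = 15,139 + 7,571 = 22,710.
Unemployment rate = 493 / 15,139 = 3.26%.
Labor force participation rate = 15,139 / 22,710 = 66.66%.

Unemployment rate ≈ 3.26%; labor force participation rate ≈ 66.66%.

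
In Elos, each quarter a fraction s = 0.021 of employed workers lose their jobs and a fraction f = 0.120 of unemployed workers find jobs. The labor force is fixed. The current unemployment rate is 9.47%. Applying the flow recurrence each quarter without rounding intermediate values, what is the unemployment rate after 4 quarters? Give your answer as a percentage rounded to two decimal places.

Unemployment rate after four quarters ≈ 11.94%.

With a fixed labor force, u_{t+1} = u_t + s·(1−u_t) − f·u_t = u_t·(1−s−f) + s.
Here 1−s−f = 0.859 and s = 0.021.
u_1 = 0.094700 × 0.859 + 0.021 = 0.102347.
u_2 = 0.102347 × 0.859 + 0.021 = 0.108916.
u_3 = 0.108916 × 0.859 + 0.021 = 0.114559.
u_4 = 0.114559 × 0.859 + 0.021 = 0.119406.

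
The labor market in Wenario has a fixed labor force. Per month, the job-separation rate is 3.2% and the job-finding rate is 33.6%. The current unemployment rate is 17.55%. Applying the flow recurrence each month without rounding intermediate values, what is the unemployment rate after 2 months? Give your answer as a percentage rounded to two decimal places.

Unemployment rate after two months ≈ 12.23%.

With a fixed labor force, u_{t+1} = u_t + s·(1−u_t) − f·u_t = u_t·(1−s−f) + s.
Here 1−s−f = 0.632 and s = 0.032.
u_1 = 0.175500 × 0.632 + 0.032 = 0.142916.
u_2 = 0.142916 × 0.632 + 0.032 = 0.122323.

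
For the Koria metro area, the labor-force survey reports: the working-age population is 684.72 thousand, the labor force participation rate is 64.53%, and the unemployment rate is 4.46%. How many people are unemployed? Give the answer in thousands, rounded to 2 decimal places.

About 19.71 thousand are unemployed.

Labor force = 0.6453 × 684.72 = 441.85 thousand.
Unemployed = 0.0446 × 441.85 ≈ 19.71 thousand.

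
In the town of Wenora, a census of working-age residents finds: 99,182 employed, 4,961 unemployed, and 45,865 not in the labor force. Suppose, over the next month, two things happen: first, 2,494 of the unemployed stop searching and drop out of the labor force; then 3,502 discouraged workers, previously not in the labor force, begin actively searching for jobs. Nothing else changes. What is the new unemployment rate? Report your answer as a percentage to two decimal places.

New unemployment rate ≈ 5.68%.

Initially, labor force = 99,182 + 4,961 = 104,143, so u = 4,961/104,143 = 4.76%.
After the first change, unemployed and labor force both fall by 2,494 → E = 99,182, U = 2,467, labor force = 101,649.
After the second change, unemployed and labor force both rise by 3,502 → E = 99,182, U = 5,969, labor force = 105,151.
New unemployment rate = 5,969 / 105,151 = 5.68%.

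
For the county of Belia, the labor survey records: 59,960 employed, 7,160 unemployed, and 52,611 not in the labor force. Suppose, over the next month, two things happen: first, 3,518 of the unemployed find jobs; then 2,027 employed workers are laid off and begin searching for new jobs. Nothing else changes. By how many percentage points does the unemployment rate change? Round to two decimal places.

The unemployment rate changes by −2.22 percentage points.

Initially, labor force = 59,960 + 7,160 = 67,120, so u = 7,160/67,120 = 10.67%.
After the first change, unemployed falls and employed rises by 3,518; labor force unchanged → E = 63,478, U = 3,642, labor force = 67,120.
After the second change, employed falls and unemployed rises by 2,027; labor force unchanged → E = 61,451, U = 5,669, labor force = 67,120.
New unemployment rate = 5,669 / 67,120 = 8.45%.
Change = 8.45% − 10.67% = −2.22 percentage points.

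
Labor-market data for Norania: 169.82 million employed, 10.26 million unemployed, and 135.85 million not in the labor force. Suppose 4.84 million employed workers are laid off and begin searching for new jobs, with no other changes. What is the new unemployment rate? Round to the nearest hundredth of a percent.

New unemployment rate ≈ 8.39%.

Initially, labor force = 169.82 + 10.26 = 180.08 million, so u = 10.26/180.08 = 5.70%.
After the change, employed falls and unemployed rises by 4.84; labor force unchanged → E = 164.98, U = 15.10, labor force = 180.08 million.
New unemployment rate = 15.10 / 180.08 = 8.39%.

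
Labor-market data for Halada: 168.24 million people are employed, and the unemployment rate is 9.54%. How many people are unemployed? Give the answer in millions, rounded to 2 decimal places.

About 17.74 million are unemployed.

Let U be the number unemployed. The labor force is E + U, and U/(E+U) = 0.0954.
So U = 0.0954 × 168.24 / (1 − 0.0954) = 16.0501 / 0.9046 ≈ 17.74 million.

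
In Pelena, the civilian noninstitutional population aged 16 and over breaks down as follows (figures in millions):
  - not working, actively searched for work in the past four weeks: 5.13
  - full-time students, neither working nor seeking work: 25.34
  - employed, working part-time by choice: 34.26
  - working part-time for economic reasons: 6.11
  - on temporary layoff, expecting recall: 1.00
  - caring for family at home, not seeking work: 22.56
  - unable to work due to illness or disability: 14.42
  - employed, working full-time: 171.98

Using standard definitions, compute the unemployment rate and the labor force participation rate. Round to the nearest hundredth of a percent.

Employed = 34.26 + 6.11 + 171.98 = 212.35 million (anyone who worked, including part-time for economic reasons, counts as employed).
Unemployed = 5.13 + 1.00 = 6.13 million (jobless and actively searching, or on temporary layoff).
Labor force = 212.35 + 6.13 = 218.48 million.
Not in labor force = 25.34 + 22.56 + 14.42 = 62.32 million (those not working and not actively searching are outside the labor force).
Civilian working-age population = 218.48 + 62.32 = 280.80 million.
Unemployment rate = 6.13 / 218.48 = 2.81%.
Labor force participation rate = 218.48 / 280.80 = 77.81%.

Unemployment rate ≈ 2.81%; labor force participation rate ≈ 77.81%.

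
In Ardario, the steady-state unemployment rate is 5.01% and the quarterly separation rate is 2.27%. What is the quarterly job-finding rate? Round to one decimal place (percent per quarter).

From u* = s/(s+f): f = s·(1−u)/u.
f = 2.27 × (1 − 0.0501) / 0.0501 = 2.1563 / 0.0501 ≈ 43.0% per quarter.

Job-finding rate ≈ 43.0% per quarter.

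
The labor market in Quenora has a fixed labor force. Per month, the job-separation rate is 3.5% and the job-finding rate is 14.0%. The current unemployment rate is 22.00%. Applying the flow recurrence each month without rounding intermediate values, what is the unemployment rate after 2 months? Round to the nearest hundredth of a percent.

With a fixed labor force, u_{t+1} = u_t + s·(1−u_t) − f·u_t = u_t·(1−s−f) + s.
Here 1−s−f = 0.825 and s = 0.035.
u_1 = 0.220000 × 0.825 + 0.035 = 0.216500.
u_2 = 0.216500 × 0.825 + 0.035 = 0.213612.

Unemployment rate after two months ≈ 21.36%.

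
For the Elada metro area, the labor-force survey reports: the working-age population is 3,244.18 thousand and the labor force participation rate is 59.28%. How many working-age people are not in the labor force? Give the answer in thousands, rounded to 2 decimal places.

Share not in the labor force = 1 − 0.5928 = 0.4072.
Not in labor force = 0.4072 × 3,244.18 ≈ 1,321.03 thousand.

About 1,321.03 thousand are not in the labor force.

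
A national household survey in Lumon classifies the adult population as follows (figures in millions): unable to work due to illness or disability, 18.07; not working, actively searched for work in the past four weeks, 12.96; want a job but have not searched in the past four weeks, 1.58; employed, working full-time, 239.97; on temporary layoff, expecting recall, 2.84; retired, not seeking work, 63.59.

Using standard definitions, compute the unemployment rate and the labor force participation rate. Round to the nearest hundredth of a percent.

Unemployment rate ≈ 6.18%; labor force participation rate ≈ 75.45%.

Employed = 239.97 million.
Unemployed = 12.96 + 2.84 = 15.80 million (jobless and actively searching, or on temporary layoff).
Labor force = 239.97 + 15.80 = 255.77 million.
Not in labor force = 18.07 + 1.58 + 63.59 = 83.24 million (those not working and not actively searching are outside the labor force — including those who want a job but have given up searching).
Civilian working-age population = 255.77 + 83.24 = 339.01 million.
Unemployment rate = 15.80 / 255.77 = 6.18%.
Labor force participation rate = 255.77 / 339.01 = 75.45%.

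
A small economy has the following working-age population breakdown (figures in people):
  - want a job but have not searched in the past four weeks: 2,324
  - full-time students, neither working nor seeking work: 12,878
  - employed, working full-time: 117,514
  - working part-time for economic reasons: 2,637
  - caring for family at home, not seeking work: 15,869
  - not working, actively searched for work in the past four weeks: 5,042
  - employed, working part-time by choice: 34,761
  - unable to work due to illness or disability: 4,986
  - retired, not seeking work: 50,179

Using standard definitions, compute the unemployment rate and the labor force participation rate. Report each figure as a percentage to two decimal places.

Unemployment rate ≈ 3.15%; labor force participation rate ≈ 64.97%.

Employed = 117,514 + 2,637 + 34,761 = 154,912 (anyone who worked, including part-time for economic reasons, counts as employed).
Unemployed = 5,042.
Labor force = 154,912 + 5,042 = 159,954.
Not in labor force = 2,324 + 12,878 + 15,869 + 4,986 + 50,179 = 86,236 (those not working and not actively searching are outside the labor force — including those who want a job but have given up searching).
Civilian working-age population = 159,954 + 86,236 = 246,190.
Unemployment rate = 5,042 / 159,954 = 3.15%.
Labor force participation rate = 159,954 / 246,190 = 64.97%.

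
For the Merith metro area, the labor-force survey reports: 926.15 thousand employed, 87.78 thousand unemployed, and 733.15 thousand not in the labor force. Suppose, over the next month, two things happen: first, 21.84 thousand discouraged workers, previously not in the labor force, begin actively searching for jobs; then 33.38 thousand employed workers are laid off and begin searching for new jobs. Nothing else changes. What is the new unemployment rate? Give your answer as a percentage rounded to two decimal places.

New unemployment rate ≈ 13.81%.

Initially, labor force = 926.15 + 87.78 = 1,013.93 thousand, so u = 87.78/1,013.93 = 8.66%.
After the first change, unemployed and labor force both rise by 21.84 → E = 926.15, U = 109.62, labor force = 1,035.77 thousand.
After the second change, employed falls and unemployed rises by 33.38; labor force unchanged → E = 892.77, U = 143.00, labor force = 1,035.77 thousand.
New unemployment rate = 143.00 / 1,035.77 = 13.81%.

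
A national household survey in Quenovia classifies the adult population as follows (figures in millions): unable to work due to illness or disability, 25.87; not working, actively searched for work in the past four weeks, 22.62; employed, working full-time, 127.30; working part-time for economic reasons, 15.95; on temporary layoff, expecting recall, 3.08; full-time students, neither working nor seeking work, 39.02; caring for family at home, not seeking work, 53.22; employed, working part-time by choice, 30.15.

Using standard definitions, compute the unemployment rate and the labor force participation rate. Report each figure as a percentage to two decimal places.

Employed = 127.30 + 15.95 + 30.15 = 173.40 million (anyone who worked, including part-time for economic reasons, counts as employed).
Unemployed = 22.62 + 3.08 = 25.70 million (jobless and actively searching, or on temporary layoff).
Labor force = 173.40 + 25.70 = 199.10 million.
Not in labor force = 25.87 + 39.02 + 53.22 = 118.11 million (those not working and not actively searching are outside the labor force).
Civilian working-age population = 199.10 + 118.11 = 317.21 million.
Unemployment rate = 25.70 / 199.10 = 12.91%.
Labor force participation rate = 199.10 / 317.21 = 62.77%.

Unemployment rate ≈ 12.91%; labor force participation rate ≈ 62.77%.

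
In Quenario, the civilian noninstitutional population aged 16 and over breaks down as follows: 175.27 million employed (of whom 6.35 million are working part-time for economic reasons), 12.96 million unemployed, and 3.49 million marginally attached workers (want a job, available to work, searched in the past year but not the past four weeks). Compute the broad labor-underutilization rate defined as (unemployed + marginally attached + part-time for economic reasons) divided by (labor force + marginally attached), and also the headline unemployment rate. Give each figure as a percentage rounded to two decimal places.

Broad underutilization rate ≈ 11.89%; headline unemployment rate ≈ 6.89%.

Labor force = 175.27 + 12.96 = 188.23 million.
Numerator = 12.96 + 3.49 + 6.35 = 22.80 million.
Denominator = 188.23 + 3.49 = 191.72 million.
Broad rate = 22.80 / 191.72 = 11.89%.
Headline unemployment rate = 12.96 / 188.23 = 6.89%.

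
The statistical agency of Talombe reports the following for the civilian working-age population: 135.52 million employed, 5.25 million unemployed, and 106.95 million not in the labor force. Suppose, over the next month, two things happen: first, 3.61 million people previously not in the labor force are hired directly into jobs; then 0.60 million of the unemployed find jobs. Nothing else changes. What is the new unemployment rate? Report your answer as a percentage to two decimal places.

New unemployment rate ≈ 3.22%.

Initially, labor force = 135.52 + 5.25 = 140.77 million, so u = 5.25/140.77 = 3.73%.
After the first change, employed and labor force both rise by 3.61; unemployed unchanged → E = 139.13, U = 5.25, labor force = 144.38 million.
After the second change, unemployed falls and employed rises by 0.60; labor force unchanged → E = 139.73, U = 4.65, labor force = 144.38 million.
New unemployment rate = 4.65 / 144.38 = 3.22%.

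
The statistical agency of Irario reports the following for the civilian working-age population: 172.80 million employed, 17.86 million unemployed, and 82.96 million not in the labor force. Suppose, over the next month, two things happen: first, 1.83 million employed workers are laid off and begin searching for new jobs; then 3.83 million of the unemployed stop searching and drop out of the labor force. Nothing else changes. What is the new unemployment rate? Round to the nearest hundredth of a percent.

New unemployment rate ≈ 8.49%.

Initially, labor force = 172.80 + 17.86 = 190.66 million, so u = 17.86/190.66 = 9.37%.
After the first change, employed falls and unemployed rises by 1.83; labor force unchanged → E = 170.97, U = 19.69, labor force = 190.66 million.
After the second change, unemployed and labor force both fall by 3.83 → E = 170.97, U = 15.86, labor force = 186.83 million.
New unemployment rate = 15.86 / 186.83 = 8.49%.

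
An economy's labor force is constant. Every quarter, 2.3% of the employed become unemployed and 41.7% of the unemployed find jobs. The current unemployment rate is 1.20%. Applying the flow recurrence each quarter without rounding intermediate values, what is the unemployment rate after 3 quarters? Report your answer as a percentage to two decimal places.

Unemployment rate after three quarters ≈ 4.52%.

With a fixed labor force, u_{t+1} = u_t + s·(1−u_t) − f·u_t = u_t·(1−s−f) + s.
Here 1−s−f = 0.560 and s = 0.023.
u_1 = 0.012000 × 0.560 + 0.023 = 0.029720.
u_2 = 0.029720 × 0.560 + 0.023 = 0.039643.
u_3 = 0.039643 × 0.560 + 0.023 = 0.045200.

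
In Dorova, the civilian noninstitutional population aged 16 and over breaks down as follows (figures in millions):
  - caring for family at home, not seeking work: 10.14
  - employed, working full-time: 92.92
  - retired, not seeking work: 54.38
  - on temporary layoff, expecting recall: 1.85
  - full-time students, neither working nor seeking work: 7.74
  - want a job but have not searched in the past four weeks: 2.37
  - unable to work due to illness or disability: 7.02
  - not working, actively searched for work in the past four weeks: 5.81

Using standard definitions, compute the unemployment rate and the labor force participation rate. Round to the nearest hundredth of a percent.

Employed = 92.92 million.
Unemployed = 1.85 + 5.81 = 7.66 million (jobless and actively searching, or on temporary layoff).
Labor force = 92.92 + 7.66 = 100.58 million.
Not in labor force = 10.14 + 54.38 + 7.74 + 2.37 + 7.02 = 81.65 million (those not working and not actively searching are outside the labor force — including those who want a job but have given up searching).
Civilian working-age population = 100.58 + 81.65 = 182.23 million.
Unemployment rate = 7.66 / 100.58 = 7.62%.
Labor force participation rate = 100.58 / 182.23 = 55.19%.

Unemployment rate ≈ 7.62%; labor force participation rate ≈ 55.19%.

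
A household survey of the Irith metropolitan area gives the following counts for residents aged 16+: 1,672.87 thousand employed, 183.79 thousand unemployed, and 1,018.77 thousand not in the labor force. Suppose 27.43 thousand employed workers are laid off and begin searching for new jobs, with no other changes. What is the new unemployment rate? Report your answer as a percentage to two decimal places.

New unemployment rate ≈ 11.38%.

Initially, labor force = 1,672.87 + 183.79 = 1,856.66 thousand, so u = 183.79/1,856.66 = 9.90%.
After the change, employed falls and unemployed rises by 27.43; labor force unchanged → E = 1,645.44, U = 211.22, labor force = 1,856.66 thousand.
New unemployment rate = 211.22 / 1,856.66 = 11.38%.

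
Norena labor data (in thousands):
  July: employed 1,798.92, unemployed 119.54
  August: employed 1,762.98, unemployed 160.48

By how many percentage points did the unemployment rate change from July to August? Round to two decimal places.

The unemployment rate changed by +2.11 percentage points.

July: labor force = 1,798.92 + 119.54 = 1,918.46; u = 119.54/1,918.46 = 6.23%.
August: labor force = 1,762.98 + 160.48 = 1,923.46; u = 160.48/1,923.46 = 8.34%.
Change = 8.34% − 6.23% = +2.11 pp.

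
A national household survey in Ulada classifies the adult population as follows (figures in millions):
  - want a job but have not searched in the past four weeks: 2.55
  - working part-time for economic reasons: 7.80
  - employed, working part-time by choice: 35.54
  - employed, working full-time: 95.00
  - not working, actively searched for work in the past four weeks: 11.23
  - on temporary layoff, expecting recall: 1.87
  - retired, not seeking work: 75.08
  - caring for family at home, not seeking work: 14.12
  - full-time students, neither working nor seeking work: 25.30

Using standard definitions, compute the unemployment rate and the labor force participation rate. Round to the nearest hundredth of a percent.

Unemployment rate ≈ 8.65%; labor force participation rate ≈ 56.40%.

Employed = 7.80 + 35.54 + 95.00 = 138.34 million (anyone who worked, including part-time for economic reasons, counts as employed).
Unemployed = 11.23 + 1.87 = 13.10 million (jobless and actively searching, or on temporary layoff).
Labor force = 138.34 + 13.10 = 151.44 million.
Not in labor force = 2.55 + 75.08 + 14.12 + 25.30 = 117.05 million (those not working and not actively searching are outside the labor force — including those who want a job but have given up searching).
Civilian working-age population = 151.44 + 117.05 = 268.49 million.
Unemployment rate = 13.10 / 151.44 = 8.65%.
Labor force participation rate = 151.44 / 268.49 = 56.40%.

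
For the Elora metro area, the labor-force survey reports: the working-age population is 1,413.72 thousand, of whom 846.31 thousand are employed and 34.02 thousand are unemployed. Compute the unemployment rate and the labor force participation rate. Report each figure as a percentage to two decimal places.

Labor force = employed + unemployed = 846.31 + 34.02 = 880.33 thousand.
Unemployment rate = 34.02 / 880.33 = 3.86%.
Labor force participation rate = 880.33 / 1,413.72 = 62.27%.

Unemployment rate ≈ 3.86%; labor force participation rate ≈ 62.27%.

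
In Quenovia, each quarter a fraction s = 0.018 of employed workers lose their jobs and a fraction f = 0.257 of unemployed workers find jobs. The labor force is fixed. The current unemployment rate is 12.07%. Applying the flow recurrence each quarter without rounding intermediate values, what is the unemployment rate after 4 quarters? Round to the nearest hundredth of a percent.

With a fixed labor force, u_{t+1} = u_t + s·(1−u_t) − f·u_t = u_t·(1−s−f) + s.
Here 1−s−f = 0.725 and s = 0.018.
u_1 = 0.120700 × 0.725 + 0.018 = 0.105508.
u_2 = 0.105508 × 0.725 + 0.018 = 0.094493.
u_3 = 0.094493 × 0.725 + 0.018 = 0.086507.
u_4 = 0.086507 × 0.725 + 0.018 = 0.080718.

Unemployment rate after four quarters ≈ 8.07%.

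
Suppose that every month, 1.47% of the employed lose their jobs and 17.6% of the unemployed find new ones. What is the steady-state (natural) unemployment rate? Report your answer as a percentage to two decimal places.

Steady-state unemployment rate ≈ 7.71%.

At steady state the flows balance: s·E = f·U, so U/(E+U) = s/(s+f).
u* = 1.47 / (1.47 + 17.6) = 1.47 / 19.07 = 7.71%.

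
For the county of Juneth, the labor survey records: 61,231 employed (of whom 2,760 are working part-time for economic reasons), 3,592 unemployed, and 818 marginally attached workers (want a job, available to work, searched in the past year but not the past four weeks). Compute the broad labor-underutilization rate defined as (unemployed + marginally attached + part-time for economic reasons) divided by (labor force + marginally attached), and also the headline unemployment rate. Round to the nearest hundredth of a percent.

Labor force = 61,231 + 3,592 = 64,823.
Numerator = 3,592 + 818 + 2,760 = 7,170.
Denominator = 64,823 + 818 = 65,641.
Broad rate = 7,170 / 65,641 = 10.92%.
Headline unemployment rate = 3,592 / 64,823 = 5.54%.

Broad underutilization rate ≈ 10.92%; headline unemployment rate ≈ 5.54%.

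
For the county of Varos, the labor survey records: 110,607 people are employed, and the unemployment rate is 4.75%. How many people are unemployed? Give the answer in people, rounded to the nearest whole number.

Let U be the number unemployed. The labor force is E + U, and U/(E+U) = 0.0475.
So U = 0.0475 × 110,607 / (1 − 0.0475) = 5253.83 / 0.9525 ≈ 5,516.

About 5,516 are unemployed.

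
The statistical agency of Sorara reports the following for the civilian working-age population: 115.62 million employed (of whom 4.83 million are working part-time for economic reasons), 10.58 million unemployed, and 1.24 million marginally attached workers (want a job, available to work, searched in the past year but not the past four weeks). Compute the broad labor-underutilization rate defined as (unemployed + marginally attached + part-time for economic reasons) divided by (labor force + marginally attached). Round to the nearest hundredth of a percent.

Labor force = 115.62 + 10.58 = 126.20 million.
Numerator = 10.58 + 1.24 + 4.83 = 16.65 million.
Denominator = 126.20 + 1.24 = 127.44 million.
Broad rate = 16.65 / 127.44 = 13.06%.

Broad underutilization rate ≈ 13.06%.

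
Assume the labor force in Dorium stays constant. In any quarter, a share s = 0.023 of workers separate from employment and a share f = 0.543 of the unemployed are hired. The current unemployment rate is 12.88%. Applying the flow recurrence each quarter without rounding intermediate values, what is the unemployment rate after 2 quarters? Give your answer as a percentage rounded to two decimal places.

With a fixed labor force, u_{t+1} = u_t + s·(1−u_t) − f·u_t = u_t·(1−s−f) + s.
Here 1−s−f = 0.434 and s = 0.023.
u_1 = 0.128800 × 0.434 + 0.023 = 0.078899.
u_2 = 0.078899 × 0.434 + 0.023 = 0.057242.

Unemployment rate after two quarters ≈ 5.72%.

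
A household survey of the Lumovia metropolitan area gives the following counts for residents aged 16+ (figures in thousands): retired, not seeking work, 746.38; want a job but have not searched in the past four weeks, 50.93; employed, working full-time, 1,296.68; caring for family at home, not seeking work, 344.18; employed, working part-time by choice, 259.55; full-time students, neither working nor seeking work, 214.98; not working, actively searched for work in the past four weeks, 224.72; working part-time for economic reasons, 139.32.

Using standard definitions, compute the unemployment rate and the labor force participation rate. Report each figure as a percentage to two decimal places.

Unemployment rate ≈ 11.70%; labor force participation rate ≈ 58.60%.

Employed = 1,296.68 + 259.55 + 139.32 = 1,695.55 thousand (anyone who worked, including part-time for economic reasons, counts as employed).
Unemployed = 224.72 thousand.
Labor force = 1,695.55 + 224.72 = 1,920.27 thousand.
Not in labor force = 746.38 + 50.93 + 344.18 + 214.98 = 1,356.47 thousand (those not working and not actively searching are outside the labor force — including those who want a job but have given up searching).
Civilian working-age population = 1,920.27 + 1,356.47 = 3,276.74 thousand.
Unemployment rate = 224.72 / 1,920.27 = 11.70%.
Labor force participation rate = 1,920.27 / 3,276.74 = 58.60%.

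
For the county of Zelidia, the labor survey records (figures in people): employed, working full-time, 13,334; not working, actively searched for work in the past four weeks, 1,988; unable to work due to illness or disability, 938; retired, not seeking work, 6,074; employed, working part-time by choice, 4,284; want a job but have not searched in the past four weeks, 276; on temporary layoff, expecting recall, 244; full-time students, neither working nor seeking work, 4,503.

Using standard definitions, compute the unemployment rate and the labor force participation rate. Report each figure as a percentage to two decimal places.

Employed = 13,334 + 4,284 = 17,618.
Unemployed = 1,988 + 244 = 2,232 (jobless and actively searching, or on temporary layoff).
Labor force = 17,618 + 2,232 = 19,850.
Not in labor force = 938 + 6,074 + 276 + 4,503 = 11,791 (those not working and not actively searching are outside the labor force — including those who want a job but have given up searching).
Civilian working-age population = 19,850 + 11,791 = 31,641.
Unemployment rate = 2,232 / 19,850 = 11.24%.
Labor force participation rate = 19,850 / 31,641 = 62.74%.

Unemployment rate ≈ 11.24%; labor force participation rate ≈ 62.74%.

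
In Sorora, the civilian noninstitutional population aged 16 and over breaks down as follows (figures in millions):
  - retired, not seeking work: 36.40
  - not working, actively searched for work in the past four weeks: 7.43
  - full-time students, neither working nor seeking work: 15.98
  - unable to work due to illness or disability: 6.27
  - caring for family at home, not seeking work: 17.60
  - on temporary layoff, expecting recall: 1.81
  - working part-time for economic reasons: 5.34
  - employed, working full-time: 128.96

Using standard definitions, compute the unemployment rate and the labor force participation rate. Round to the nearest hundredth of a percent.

Unemployment rate ≈ 6.44%; labor force participation rate ≈ 65.31%.

Employed = 5.34 + 128.96 = 134.30 million (anyone who worked, including part-time for economic reasons, counts as employed).
Unemployed = 7.43 + 1.81 = 9.24 million (jobless and actively searching, or on temporary layoff).
Labor force = 134.30 + 9.24 = 143.54 million.
Not in labor force = 36.40 + 15.98 + 6.27 + 17.60 = 76.25 million (those not working and not actively searching are outside the labor force).
Civilian working-age population = 143.54 + 76.25 = 219.79 million.
Unemployment rate = 9.24 / 143.54 = 6.44%.
Labor force participation rate = 143.54 / 219.79 = 65.31%.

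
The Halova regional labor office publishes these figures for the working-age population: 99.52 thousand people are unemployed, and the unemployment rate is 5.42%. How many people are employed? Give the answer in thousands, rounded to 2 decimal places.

Labor force = U / u = 99.52 / 0.0542 ≈ 1,836.16 thousand.
Employed = labor force − unemployed = 1,836.16 − 99.52 = 1,736.64 thousand.

About 1,736.64 thousand are employed.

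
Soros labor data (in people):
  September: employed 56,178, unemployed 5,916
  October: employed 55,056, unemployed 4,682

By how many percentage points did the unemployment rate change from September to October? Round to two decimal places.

The unemployment rate changed by −1.69 percentage points.

September: labor force = 56,178 + 5,916 = 62,094; u = 5,916/62,094 = 9.53%.
October: labor force = 55,056 + 4,682 = 59,738; u = 4,682/59,738 = 7.84%.
Change = 7.84% − 9.53% = −1.69 pp.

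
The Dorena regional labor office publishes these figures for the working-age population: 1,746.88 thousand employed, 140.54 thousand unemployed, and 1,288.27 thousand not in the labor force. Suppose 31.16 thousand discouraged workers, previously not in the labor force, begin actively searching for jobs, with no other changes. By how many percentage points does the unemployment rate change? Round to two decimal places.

Initially, labor force = 1,746.88 + 140.54 = 1,887.42 thousand, so u = 140.54/1,887.42 = 7.45%.
After the change, unemployed and labor force both rise by 31.16 → E = 1,746.88, U = 171.70, labor force = 1,918.58 thousand.
New unemployment rate = 171.70 / 1,918.58 = 8.95%.
Change = 8.95% − 7.45% = +1.50 percentage points.

The unemployment rate changes by +1.50 percentage points.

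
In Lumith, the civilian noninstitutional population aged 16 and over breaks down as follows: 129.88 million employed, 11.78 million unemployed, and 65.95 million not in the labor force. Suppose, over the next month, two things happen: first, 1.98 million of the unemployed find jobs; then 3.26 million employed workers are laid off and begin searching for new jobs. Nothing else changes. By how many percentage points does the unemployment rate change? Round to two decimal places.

Initially, labor force = 129.88 + 11.78 = 141.66 million, so u = 11.78/141.66 = 8.32%.
After the first change, unemployed falls and employed rises by 1.98; labor force unchanged → E = 131.86, U = 9.80, labor force = 141.66 million.
After the second change, employed falls and unemployed rises by 3.26; labor force unchanged → E = 128.60, U = 13.06, labor force = 141.66 million.
New unemployment rate = 13.06 / 141.66 = 9.22%.
Change = 9.22% − 8.32% = +0.90 percentage points.

The unemployment rate changes by +0.90 percentage points.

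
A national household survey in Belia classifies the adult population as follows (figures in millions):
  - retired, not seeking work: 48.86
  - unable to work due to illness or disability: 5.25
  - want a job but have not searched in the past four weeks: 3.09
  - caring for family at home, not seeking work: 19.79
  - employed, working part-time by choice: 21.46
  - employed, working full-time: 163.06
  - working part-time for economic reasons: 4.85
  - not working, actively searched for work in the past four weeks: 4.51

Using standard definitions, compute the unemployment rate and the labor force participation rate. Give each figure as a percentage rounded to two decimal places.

Employed = 21.46 + 163.06 + 4.85 = 189.37 million (anyone who worked, including part-time for economic reasons, counts as employed).
Unemployed = 4.51 million.
Labor force = 189.37 + 4.51 = 193.88 million.
Not in labor force = 48.86 + 5.25 + 3.09 + 19.79 = 76.99 million (those not working and not actively searching are outside the labor force — including those who want a job but have given up searching).
Civilian working-age population = 193.88 + 76.99 = 270.87 million.
Unemployment rate = 4.51 / 193.88 = 2.33%.
Labor force participation rate = 193.88 / 270.87 = 71.58%.

Unemployment rate ≈ 2.33%; labor force participation rate ≈ 71.58%.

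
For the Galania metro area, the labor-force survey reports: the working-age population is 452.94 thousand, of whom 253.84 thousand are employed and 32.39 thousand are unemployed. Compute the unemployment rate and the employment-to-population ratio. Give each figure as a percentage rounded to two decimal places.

Labor force = employed + unemployed = 253.84 + 32.39 = 286.23 thousand.
Unemployment rate = 32.39 / 286.23 = 11.32%.
Employment-population ratio = 253.84 / 452.94 = 56.04%.

Unemployment rate ≈ 11.32%; employment-population ratio ≈ 56.04%.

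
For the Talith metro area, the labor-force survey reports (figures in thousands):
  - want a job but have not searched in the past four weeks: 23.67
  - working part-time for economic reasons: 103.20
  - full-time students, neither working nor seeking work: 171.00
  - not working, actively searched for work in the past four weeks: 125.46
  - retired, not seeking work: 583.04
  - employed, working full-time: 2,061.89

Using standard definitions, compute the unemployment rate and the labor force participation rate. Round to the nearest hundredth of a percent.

Employed = 103.20 + 2,061.89 = 2,165.09 thousand (anyone who worked, including part-time for economic reasons, counts as employed).
Unemployed = 125.46 thousand.
Labor force = 2,165.09 + 125.46 = 2,290.55 thousand.
Not in labor force = 23.67 + 171.00 + 583.04 = 777.71 thousand (those not working and not actively searching are outside the labor force — including those who want a job but have given up searching).
Civilian working-age population = 2,290.55 + 777.71 = 3,068.26 thousand.
Unemployment rate = 125.46 / 2,290.55 = 5.48%.
Labor force participation rate = 2,290.55 / 3,068.26 = 74.65%.

Unemployment rate ≈ 5.48%; labor force participation rate ≈ 74.65%.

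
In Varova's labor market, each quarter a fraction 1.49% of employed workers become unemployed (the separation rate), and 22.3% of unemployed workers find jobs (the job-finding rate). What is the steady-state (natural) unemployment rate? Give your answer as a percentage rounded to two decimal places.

At steady state the flows balance: s·E = f·U, so U/(E+U) = s/(s+f).
u* = 1.49 / (1.49 + 22.3) = 1.49 / 23.79 = 6.26%.

Steady-state unemployment rate ≈ 6.26%.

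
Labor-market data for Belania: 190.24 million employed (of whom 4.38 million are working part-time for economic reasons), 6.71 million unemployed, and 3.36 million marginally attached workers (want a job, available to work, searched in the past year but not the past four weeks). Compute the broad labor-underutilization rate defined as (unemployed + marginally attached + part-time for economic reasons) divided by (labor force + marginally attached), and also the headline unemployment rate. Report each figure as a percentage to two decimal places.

Broad underutilization rate ≈ 7.21%; headline unemployment rate ≈ 3.41%.

Labor force = 190.24 + 6.71 = 196.95 million.
Numerator = 6.71 + 3.36 + 4.38 = 14.45 million.
Denominator = 196.95 + 3.36 = 200.31 million.
Broad rate = 14.45 / 200.31 = 7.21%.
Headline unemployment rate = 6.71 / 196.95 = 3.41%.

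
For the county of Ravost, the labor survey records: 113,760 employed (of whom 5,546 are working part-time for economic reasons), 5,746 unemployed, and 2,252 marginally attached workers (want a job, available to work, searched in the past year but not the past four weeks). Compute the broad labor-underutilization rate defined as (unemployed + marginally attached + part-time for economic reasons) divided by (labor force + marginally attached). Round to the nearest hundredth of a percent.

Broad underutilization rate ≈ 11.12%.

Labor force = 113,760 + 5,746 = 119,506.
Numerator = 5,746 + 2,252 + 5,546 = 13,544.
Denominator = 119,506 + 2,252 = 121,758.
Broad rate = 13,544 / 121,758 = 11.12%.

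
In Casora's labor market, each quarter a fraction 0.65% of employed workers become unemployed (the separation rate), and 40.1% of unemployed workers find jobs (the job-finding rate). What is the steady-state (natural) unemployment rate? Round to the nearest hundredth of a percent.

Steady-state unemployment rate ≈ 1.60%.

At steady state the flows balance: s·E = f·U, so U/(E+U) = s/(s+f).
u* = 0.65 / (0.65 + 40.1) = 0.65 / 40.75 = 1.60%.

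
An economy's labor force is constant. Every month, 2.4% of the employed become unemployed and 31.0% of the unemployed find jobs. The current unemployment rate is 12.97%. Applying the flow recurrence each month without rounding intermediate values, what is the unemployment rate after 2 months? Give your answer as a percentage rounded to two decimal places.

Unemployment rate after two months ≈ 9.75%.

With a fixed labor force, u_{t+1} = u_t + s·(1−u_t) − f·u_t = u_t·(1−s−f) + s.
Here 1−s−f = 0.666 and s = 0.024.
u_1 = 0.129700 × 0.666 + 0.024 = 0.110380.
u_2 = 0.110380 × 0.666 + 0.024 = 0.097513.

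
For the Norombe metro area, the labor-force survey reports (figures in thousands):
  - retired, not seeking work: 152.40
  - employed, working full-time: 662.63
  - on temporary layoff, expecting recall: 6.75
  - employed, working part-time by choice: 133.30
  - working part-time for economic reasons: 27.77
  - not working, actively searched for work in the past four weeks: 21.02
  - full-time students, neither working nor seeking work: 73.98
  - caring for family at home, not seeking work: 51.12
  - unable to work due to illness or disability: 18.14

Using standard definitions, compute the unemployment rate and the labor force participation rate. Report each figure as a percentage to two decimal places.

Employed = 662.63 + 133.30 + 27.77 = 823.70 thousand (anyone who worked, including part-time for economic reasons, counts as employed).
Unemployed = 6.75 + 21.02 = 27.77 thousand (jobless and actively searching, or on temporary layoff).
Labor force = 823.70 + 27.77 = 851.47 thousand.
Not in labor force = 152.40 + 73.98 + 51.12 + 18.14 = 295.64 thousand (those not working and not actively searching are outside the labor force).
Civilian working-age population = 851.47 + 295.64 = 1,147.11 thousand.
Unemployment rate = 27.77 / 851.47 = 3.26%.
Labor force participation rate = 851.47 / 1,147.11 = 74.23%.

Unemployment rate ≈ 3.26%; labor force participation rate ≈ 74.23%.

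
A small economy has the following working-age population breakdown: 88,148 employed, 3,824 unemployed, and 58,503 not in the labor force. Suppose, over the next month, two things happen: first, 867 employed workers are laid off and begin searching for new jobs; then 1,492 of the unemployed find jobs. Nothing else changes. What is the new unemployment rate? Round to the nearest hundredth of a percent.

Initially, labor force = 88,148 + 3,824 = 91,972, so u = 3,824/91,972 = 4.16%.
After the first change, employed falls and unemployed rises by 867; labor force unchanged → E = 87,281, U = 4,691, labor force = 91,972.
After the second change, unemployed falls and employed rises by 1,492; labor force unchanged → E = 88,773, U = 3,199, labor force = 91,972.
New unemployment rate = 3,199 / 91,972 = 3.48%.

New unemployment rate ≈ 3.48%.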